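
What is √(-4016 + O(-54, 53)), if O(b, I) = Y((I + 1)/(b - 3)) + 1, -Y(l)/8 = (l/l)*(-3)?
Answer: I*√3991 ≈ 63.174*I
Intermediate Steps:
Y(l) = 24 (Y(l) = -8*l/l*(-3) = -8*(-3) = 24)
O(b, I) = 25 (O(b, I) = 24 + 1 = 25)
√(-4016 + O(-54, 53)) = √(-4016 + 25) = √(-3991) = I*√3991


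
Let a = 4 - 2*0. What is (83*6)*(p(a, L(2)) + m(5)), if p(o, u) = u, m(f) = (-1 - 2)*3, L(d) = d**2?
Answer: -2490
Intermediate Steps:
m(f) = -9 (m(f) = -3*3 = -9)
a = 4 (a = 4 + 0 = 4)
(83*6)*(p(a, L(2)) + m(5)) = (83*6)*(2**2 - 9) = 498*(4 - 9) = 498*(-5) = -2490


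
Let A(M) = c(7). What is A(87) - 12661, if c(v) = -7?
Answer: -12668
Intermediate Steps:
A(M) = -7
A(87) - 12661 = -7 - 12661 = -12668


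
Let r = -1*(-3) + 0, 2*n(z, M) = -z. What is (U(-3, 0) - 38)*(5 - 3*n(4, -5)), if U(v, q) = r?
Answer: -385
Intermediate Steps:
n(z, M) = -z/2 (n(z, M) = (-z)/2 = -z/2)
r = 3 (r = 3 + 0 = 3)
U(v, q) = 3
(U(-3, 0) - 38)*(5 - 3*n(4, -5)) = (3 - 38)*(5 - (-3)*4/2) = -35*(5 - 3*(-2)) = -35*(5 + 6) = -35*11 = -385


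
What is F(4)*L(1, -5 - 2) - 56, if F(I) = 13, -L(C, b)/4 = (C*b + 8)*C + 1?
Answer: -160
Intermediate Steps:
L(C, b) = -4 - 4*C*(8 + C*b) (L(C, b) = -4*((C*b + 8)*C + 1) = -4*((8 + C*b)*C + 1) = -4*(C*(8 + C*b) + 1) = -4*(1 + C*(8 + C*b)) = -4 - 4*C*(8 + C*b))
F(4)*L(1, -5 - 2) - 56 = 13*(-4 - 32*1 - 4*(-5 - 2)*1²) - 56 = 13*(-4 - 32 - 4*(-7)*1) - 56 = 13*(-4 - 32 + 28) - 56 = 13*(-8) - 56 = -104 - 56 = -160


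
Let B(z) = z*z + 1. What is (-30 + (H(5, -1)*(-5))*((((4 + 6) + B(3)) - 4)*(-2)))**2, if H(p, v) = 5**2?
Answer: 15760900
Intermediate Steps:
H(p, v) = 25
B(z) = 1 + z**2 (B(z) = z**2 + 1 = 1 + z**2)
(-30 + (H(5, -1)*(-5))*((((4 + 6) + B(3)) - 4)*(-2)))**2 = (-30 + (25*(-5))*((((4 + 6) + (1 + 3**2)) - 4)*(-2)))**2 = (-30 - 125*((10 + (1 + 9)) - 4)*(-2))**2 = (-30 - 125*((10 + 10) - 4)*(-2))**2 = (-30 - 125*(20 - 4)*(-2))**2 = (-30 - 2000*(-2))**2 = (-30 - 125*(-32))**2 = (-30 + 4000)**2 = 3970**2 = 15760900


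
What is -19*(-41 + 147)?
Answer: -2014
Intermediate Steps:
-19*(-41 + 147) = -19*106 = -2014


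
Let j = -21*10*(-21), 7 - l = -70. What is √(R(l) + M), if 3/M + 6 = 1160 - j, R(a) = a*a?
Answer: √15714124294/1628 ≈ 77.000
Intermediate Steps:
l = 77 (l = 7 - 1*(-70) = 7 + 70 = 77)
R(a) = a²
j = 4410 (j = -210*(-21) = 4410)
M = -3/3256 (M = 3/(-6 + (1160 - 1*4410)) = 3/(-6 + (1160 - 4410)) = 3/(-6 - 3250) = 3/(-3256) = 3*(-1/3256) = -3/3256 ≈ -0.00092138)
√(R(l) + M) = √(77² - 3/3256) = √(5929 - 3/3256) = √(19304821/3256) = √15714124294/1628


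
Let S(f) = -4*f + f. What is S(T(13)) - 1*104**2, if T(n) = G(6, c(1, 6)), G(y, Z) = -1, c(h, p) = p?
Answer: -10813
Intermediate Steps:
T(n) = -1
S(f) = -3*f
S(T(13)) - 1*104**2 = -3*(-1) - 1*104**2 = 3 - 1*10816 = 3 - 10816 = -10813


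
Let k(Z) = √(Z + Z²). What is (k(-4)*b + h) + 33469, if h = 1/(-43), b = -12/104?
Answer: 1439166/43 - 3*√3/13 ≈ 33469.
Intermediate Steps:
b = -3/26 (b = -12*1/104 = -3/26 ≈ -0.11538)
h = -1/43 ≈ -0.023256
(k(-4)*b + h) + 33469 = (√(-4*(1 - 4))*(-3/26) - 1/43) + 33469 = (√(-4*(-3))*(-3/26) - 1/43) + 33469 = (√12*(-3/26) - 1/43) + 33469 = ((2*√3)*(-3/26) - 1/43) + 33469 = (-3*√3/13 - 1/43) + 33469 = (-1/43 - 3*√3/13) + 33469 = 1439166/43 - 3*√3/13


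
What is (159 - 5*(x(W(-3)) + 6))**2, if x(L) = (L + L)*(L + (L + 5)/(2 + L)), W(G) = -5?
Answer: 14641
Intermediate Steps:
x(L) = 2*L*(L + (5 + L)/(2 + L)) (x(L) = (2*L)*(L + (5 + L)/(2 + L)) = 2*L*(L + (5 + L)/(2 + L)))
(159 - 5*(x(W(-3)) + 6))**2 = (159 - 5*(2*(-5)*(5 + (-5)**2 + 3*(-5))/(2 - 5) + 6))**2 = (159 - 5*(2*(-5)*(5 + 25 - 15)/(-3) + 6))**2 = (159 - 5*(2*(-5)*(-1/3)*15 + 6))**2 = (159 - 5*(50 + 6))**2 = (159 - 5*56)**2 = (159 - 280)**2 = (-121)**2 = 14641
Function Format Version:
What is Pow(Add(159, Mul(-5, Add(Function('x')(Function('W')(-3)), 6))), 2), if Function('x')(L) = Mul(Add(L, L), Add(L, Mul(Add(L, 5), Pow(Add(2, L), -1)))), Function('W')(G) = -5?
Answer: 14641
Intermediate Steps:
Function('x')(L) = Mul(2, L, Add(L, Mul(Pow(Add(2, L), -1), Add(5, L)))) (Function('x')(L) = Mul(Mul(2, L), Add(L, Mul(Add(5, L), Pow(Add(2, L), -1)))) = Mul(Mul(2, L), Add(L, Mul(Pow(Add(2, L), -1), Add(5, L)))) = Mul(2, L, Add(L, Mul(Pow(Add(2, L), -1), Add(5, L)))))
Pow(Add(159, Mul(-5, Add(Function('x')(Function('W')(-3)), 6))), 2) = Pow(Add(159, Mul(-5, Add(Mul(2, -5, Pow(Add(2, -5), -1), Add(5, Pow(-5, 2), Mul(3, -5))), 6))), 2) = Pow(Add(159, Mul(-5, Add(Mul(2, -5, Pow(-3, -1), Add(5, 25, -15)), 6))), 2) = Pow(Add(159, Mul(-5, Add(Mul(2, -5, Rational(-1, 3), 15), 6))), 2) = Pow(Add(159, Mul(-5, Add(50, 6))), 2) = Pow(Add(159, Mul(-5, 56)), 2) = Pow(Add(159, -280), 2) = Pow(-121, 2) = 14641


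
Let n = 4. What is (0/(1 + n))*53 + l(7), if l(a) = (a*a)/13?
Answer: 49/13 ≈ 3.7692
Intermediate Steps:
l(a) = a**2/13 (l(a) = a**2*(1/13) = a**2/13)
(0/(1 + n))*53 + l(7) = (0/(1 + 4))*53 + (1/13)*7**2 = (0/5)*53 + (1/13)*49 = ((1/5)*0)*53 + 49/13 = 0*53 + 49/13 = 0 + 49/13 = 49/13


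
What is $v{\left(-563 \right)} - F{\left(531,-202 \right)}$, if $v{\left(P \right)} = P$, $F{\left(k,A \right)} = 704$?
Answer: $-1267$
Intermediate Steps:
$v{\left(-563 \right)} - F{\left(531,-202 \right)} = -563 - 704 = -1267$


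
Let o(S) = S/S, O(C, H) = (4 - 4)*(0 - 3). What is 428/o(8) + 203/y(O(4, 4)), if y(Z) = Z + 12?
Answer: 5339/12 ≈ 444.92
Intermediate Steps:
O(C, H) = 0 (O(C, H) = 0*(-3) = 0)
y(Z) = 12 + Z
o(S) = 1
428/o(8) + 203/y(O(4, 4)) = 428/1 + 203/(12 + 0) = 428*1 + 203/12 = 428 + 203*(1/12) = 428 + 203/12 = 5339/12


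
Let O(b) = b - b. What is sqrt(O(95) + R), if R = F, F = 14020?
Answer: 2*sqrt(3505) ≈ 118.41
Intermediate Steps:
O(b) = 0
R = 14020
sqrt(O(95) + R) = sqrt(0 + 14020) = sqrt(14020) = 2*sqrt(3505)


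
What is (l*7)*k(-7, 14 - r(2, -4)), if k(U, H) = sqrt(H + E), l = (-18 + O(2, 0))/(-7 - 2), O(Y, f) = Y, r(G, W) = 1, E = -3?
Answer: 112*sqrt(10)/9 ≈ 39.353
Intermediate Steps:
l = 16/9 (l = (-18 + 2)/(-7 - 2) = -16/(-9) = -16*(-1/9) = 16/9 ≈ 1.7778)
k(U, H) = sqrt(-3 + H) (k(U, H) = sqrt(H - 3) = sqrt(-3 + H))
(l*7)*k(-7, 14 - r(2, -4)) = ((16/9)*7)*sqrt(-3 + (14 - 1*1)) = 112*sqrt(-3 + (14 - 1))/9 = 112*sqrt(-3 + 13)/9 = 112*sqrt(10)/9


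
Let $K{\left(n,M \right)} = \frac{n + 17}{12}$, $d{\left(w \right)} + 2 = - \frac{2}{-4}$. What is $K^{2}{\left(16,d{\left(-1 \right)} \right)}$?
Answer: $\frac{121}{16} \approx 7.5625$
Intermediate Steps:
$d{\left(w \right)} = - \frac{3}{2}$ ($d{\left(w \right)} = -2 - \frac{2}{-4} = -2 - - \frac{1}{2} = -2 + \frac{1}{2} = - \frac{3}{2}$)
$K{\left(n,M \right)} = \frac{17}{12} + \frac{n}{12}$ ($K{\left(n,M \right)} = \left(17 + n\right) \frac{1}{12} = \frac{17}{12} + \frac{n}{12}$)
$K^{2}{\left(16,d{\left(-1 \right)} \right)} = \left(\frac{17}{12} + \frac{1}{12} \cdot 16\right)^{2} = \left(\frac{17}{12} + \frac{4}{3}\right)^{2} = \left(\frac{11}{4}\right)^{2} = \frac{121}{16}$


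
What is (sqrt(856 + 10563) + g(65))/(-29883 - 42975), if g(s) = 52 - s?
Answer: 13/72858 - sqrt(11419)/72858 ≈ -0.0012883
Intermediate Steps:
(sqrt(856 + 10563) + g(65))/(-29883 - 42975) = (sqrt(856 + 10563) + (52 - 1*65))/(-29883 - 42975) = (sqrt(11419) + (52 - 65))/(-72858) = (sqrt(11419) - 13)*(-1/72858) = (-13 + sqrt(11419))*(-1/72858) = 13/72858 - sqrt(11419)/72858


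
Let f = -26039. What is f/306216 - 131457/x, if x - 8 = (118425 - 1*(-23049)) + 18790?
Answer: -205683145/227212272 ≈ -0.90525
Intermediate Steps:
x = 160272 (x = 8 + ((118425 - 1*(-23049)) + 18790) = 8 + ((118425 + 23049) + 18790) = 8 + (141474 + 18790) = 8 + 160264 = 160272)
f/306216 - 131457/x = -26039/306216 - 131457/160272 = -26039*1/306216 - 131457*1/160272 = -26039/306216 - 43819/53424 = -205683145/227212272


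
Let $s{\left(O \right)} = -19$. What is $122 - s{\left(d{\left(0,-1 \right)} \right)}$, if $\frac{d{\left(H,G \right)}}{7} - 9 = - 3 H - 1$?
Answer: $141$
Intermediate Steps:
$d{\left(H,G \right)} = 56 - 21 H$ ($d{\left(H,G \right)} = 63 + 7 \left(- 3 H - 1\right) = 63 + 7 \left(-1 - 3 H\right) = 63 - \left(7 + 21 H\right) = 56 - 21 H$)
$122 - s{\left(d{\left(0,-1 \right)} \right)} = 122 - -19 = 122 + 19 = 141$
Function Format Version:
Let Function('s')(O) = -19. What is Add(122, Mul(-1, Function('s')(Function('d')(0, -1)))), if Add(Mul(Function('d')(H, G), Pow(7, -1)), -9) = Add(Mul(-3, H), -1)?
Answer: 141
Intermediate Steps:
Function('d')(H, G) = Add(56, Mul(-21, H)) (Function('d')(H, G) = Add(63, Mul(7, Add(Mul(-3, H), -1))) = Add(63, Mul(7, Add(-1, Mul(-3, H)))) = Add(63, Add(-7, Mul(-21, H))) = Add(56, Mul(-21, H)))
Add(122, Mul(-1, Function('s')(Function('d')(0, -1)))) = Add(122, Mul(-1, -19)) = Add(122, 19) = 141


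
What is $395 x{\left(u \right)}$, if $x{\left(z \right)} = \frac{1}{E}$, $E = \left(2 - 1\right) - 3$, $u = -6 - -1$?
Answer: $- \frac{395}{2} \approx -197.5$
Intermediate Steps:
$u = -5$ ($u = -6 + 1 = -5$)
$E = -2$ ($E = 1 - 3 = -2$)
$x{\left(z \right)} = - \frac{1}{2}$ ($x{\left(z \right)} = \frac{1}{-2} = - \frac{1}{2}$)
$395 x{\left(u \right)} = 395 \left(- \frac{1}{2}\right) = - \frac{395}{2}$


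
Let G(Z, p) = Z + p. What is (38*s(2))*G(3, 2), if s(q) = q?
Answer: 380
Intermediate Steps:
(38*s(2))*G(3, 2) = (38*2)*(3 + 2) = 76*5 = 380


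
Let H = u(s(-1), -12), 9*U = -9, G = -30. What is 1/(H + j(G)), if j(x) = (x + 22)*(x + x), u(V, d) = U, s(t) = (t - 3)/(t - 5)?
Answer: 1/479 ≈ 0.0020877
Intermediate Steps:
s(t) = (-3 + t)/(-5 + t)
U = -1 (U = (1/9)*(-9) = -1)
u(V, d) = -1
H = -1
j(x) = 2*x*(22 + x) (j(x) = (22 + x)*(2*x) = 2*x*(22 + x))
1/(H + j(G)) = 1/(-1 + 2*(-30)*(22 - 30)) = 1/(-1 + 2*(-30)*(-8)) = 1/(-1 + 480) = 1/479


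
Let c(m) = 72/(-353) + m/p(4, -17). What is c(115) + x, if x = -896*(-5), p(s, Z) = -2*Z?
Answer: 53807107/12002 ≈ 4483.2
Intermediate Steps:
c(m) = -72/353 + m/34 (c(m) = 72/(-353) + m/((-2*(-17))) = 72*(-1/353) + m/34 = -72/353 + m*(1/34) = -72/353 + m/34)
x = 4480
c(115) + x = (-72/353 + (1/34)*115) + 4480 = (-72/353 + 115/34) + 4480 = 38147/12002 + 4480 = 53807107/12002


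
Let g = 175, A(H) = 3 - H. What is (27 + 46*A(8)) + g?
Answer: -28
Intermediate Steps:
(27 + 46*A(8)) + g = (27 + 46*(3 - 1*8)) + 175 = (27 + 46*(3 - 8)) + 175 = (27 + 46*(-5)) + 175 = (27 - 230) + 175 = -203 + 175 = -28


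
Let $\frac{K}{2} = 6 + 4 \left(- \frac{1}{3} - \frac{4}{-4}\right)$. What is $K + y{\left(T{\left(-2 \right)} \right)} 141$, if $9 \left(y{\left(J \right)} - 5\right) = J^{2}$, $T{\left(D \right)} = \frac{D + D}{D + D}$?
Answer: $738$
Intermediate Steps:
$T{\left(D \right)} = 1$ ($T{\left(D \right)} = \frac{2 D}{2 D} = 2 D \frac{1}{2 D} = 1$)
$y{\left(J \right)} = 5 + \frac{J^{2}}{9}$
$K = \frac{52}{3}$ ($K = 2 \left(6 + 4 \left(- \frac{1}{3} - \frac{4}{-4}\right)\right) = 2 \left(6 + 4 \left(\left(-1\right) \frac{1}{3} - -1\right)\right) = 2 \left(6 + 4 \left(- \frac{1}{3} + 1\right)\right) = 2 \left(6 + 4 \cdot \frac{2}{3}\right) = 2 \left(6 + \frac{8}{3}\right) = 2 \cdot \frac{26}{3} = \frac{52}{3} \approx 17.333$)
$K + y{\left(T{\left(-2 \right)} \right)} 141 = \frac{52}{3} + \left(5 + \frac{1^{2}}{9}\right) 141 = \frac{52}{3} + \left(5 + \frac{1}{9} \cdot 1\right) 141 = \frac{52}{3} + \left(5 + \frac{1}{9}\right) 141 = \frac{52}{3} + \frac{46}{9} \cdot 141 = \frac{52}{3} + \frac{2162}{3} = 738$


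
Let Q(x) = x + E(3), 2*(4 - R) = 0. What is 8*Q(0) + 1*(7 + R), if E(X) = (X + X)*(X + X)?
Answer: 299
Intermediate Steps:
R = 4 (R = 4 - 1/2*0 = 4 + 0 = 4)
E(X) = 4*X**2 (E(X) = (2*X)*(2*X) = 4*X**2)
Q(x) = 36 + x (Q(x) = x + 4*3**2 = x + 4*9 = x + 36 = 36 + x)
8*Q(0) + 1*(7 + R) = 8*(36 + 0) + 1*(7 + 4) = 8*36 + 1*11 = 288 + 11 = 299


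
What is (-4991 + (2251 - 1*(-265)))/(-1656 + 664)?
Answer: 2475/992 ≈ 2.4950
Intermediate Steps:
(-4991 + (2251 - 1*(-265)))/(-1656 + 664) = (-4991 + (2251 + 265))/(-992) = (-4991 + 2516)*(-1/992) = -2475*(-1/992) = 2475/992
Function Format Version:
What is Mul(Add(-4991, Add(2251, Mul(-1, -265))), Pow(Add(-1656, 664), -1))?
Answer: Rational(2475, 992) ≈ 2.4950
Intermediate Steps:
Mul(Add(-4991, Add(2251, Mul(-1, -265))), Pow(Add(-1656, 664), -1)) = Mul(Add(-4991, Add(2251, 265)), Pow(-992, -1)) = Mul(Add(-4991, 2516), Rational(-1, 992)) = Mul(-2475, Rational(-1, 992)) = Rational(2475, 992)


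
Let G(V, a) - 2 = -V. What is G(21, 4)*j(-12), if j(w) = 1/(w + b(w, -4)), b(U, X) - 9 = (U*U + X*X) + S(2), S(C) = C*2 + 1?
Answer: -19/162 ≈ -0.11728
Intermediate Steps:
G(V, a) = 2 - V
S(C) = 1 + 2*C (S(C) = 2*C + 1 = 1 + 2*C)
b(U, X) = 14 + U² + X² (b(U, X) = 9 + ((U*U + X*X) + (1 + 2*2)) = 9 + ((U² + X²) + (1 + 4)) = 9 + ((U² + X²) + 5) = 9 + (5 + U² + X²) = 14 + U² + X²)
j(w) = 1/(30 + w + w²) (j(w) = 1/(w + (14 + w² + (-4)²)) = 1/(w + (14 + w² + 16)) = 1/(w + (30 + w²)) = 1/(30 + w + w²))
G(21, 4)*j(-12) = (2 - 1*21)/(30 - 12 + (-12)²) = (2 - 21)/(30 - 12 + 144) = -19/162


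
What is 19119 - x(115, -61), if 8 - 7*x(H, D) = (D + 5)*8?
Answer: 133377/7 ≈ 19054.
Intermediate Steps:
x(H, D) = -32/7 - 8*D/7 (x(H, D) = 8/7 - (D + 5)*8/7 = 8/7 - (5 + D)*8/7 = 8/7 - (40 + 8*D)/7 = 8/7 + (-40/7 - 8*D/7) = -32/7 - 8*D/7)
19119 - x(115, -61) = 19119 - (-32/7 - 8/7*(-61)) = 19119 - (-32/7 + 488/7) = 19119 - 1*456/7 = 19119 - 456/7 = 133377/7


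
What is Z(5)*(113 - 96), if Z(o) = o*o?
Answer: 425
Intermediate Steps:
Z(o) = o**2
Z(5)*(113 - 96) = 5**2*(113 - 96) = 25*17 = 425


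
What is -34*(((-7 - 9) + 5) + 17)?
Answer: -204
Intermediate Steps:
-34*(((-7 - 9) + 5) + 17) = -34*((-16 + 5) + 17) = -34*(-11 + 17) = -34*6 = -204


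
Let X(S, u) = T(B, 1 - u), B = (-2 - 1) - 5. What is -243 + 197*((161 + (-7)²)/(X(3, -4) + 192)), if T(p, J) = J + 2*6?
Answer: -9417/209 ≈ -45.057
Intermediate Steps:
B = -8 (B = -3 - 5 = -8)
T(p, J) = 12 + J (T(p, J) = J + 12 = 12 + J)
X(S, u) = 13 - u (X(S, u) = 12 + (1 - u) = 13 - u)
-243 + 197*((161 + (-7)²)/(X(3, -4) + 192)) = -243 + 197*((161 + (-7)²)/((13 - 1*(-4)) + 192)) = -243 + 197*((161 + 49)/((13 + 4) + 192)) = -243 + 197*(210/(17 + 192)) = -243 + 197*(210/209) = -243 + 41370/209 = -9417/209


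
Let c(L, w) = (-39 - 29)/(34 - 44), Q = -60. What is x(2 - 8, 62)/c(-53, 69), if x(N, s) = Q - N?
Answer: -135/17 ≈ -7.9412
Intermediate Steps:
c(L, w) = 34/5 (c(L, w) = -68/(-10) = -68*(-1/10) = 34/5)
x(N, s) = -60 - N
x(2 - 8, 62)/c(-53, 69) = (-60 - (2 - 8))/(34/5) = (-60 - 1*(-6))*(5/34) = (-60 + 6)*(5/34) = -54*5/34 = -135/17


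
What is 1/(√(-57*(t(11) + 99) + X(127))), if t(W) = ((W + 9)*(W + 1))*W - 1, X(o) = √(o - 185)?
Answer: (-156066 + I*√58)^(-½) ≈ 6.2e-8 - 0.0025313*I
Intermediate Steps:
X(o) = √(-185 + o)
t(W) = -1 + W*(1 + W)*(9 + W) (t(W) = ((9 + W)*(1 + W))*W - 1 = ((1 + W)*(9 + W))*W - 1 = W*(1 + W)*(9 + W) - 1 = -1 + W*(1 + W)*(9 + W))
1/(√(-57*(t(11) + 99) + X(127))) = 1/(√(-57*((-1 + 11³ + 9*11 + 10*11²) + 99) + √(-185 + 127))) = 1/(√(-57*((-1 + 1331 + 99 + 10*121) + 99) + √(-58))) = 1/(√(-57*((-1 + 1331 + 99 + 1210) + 99) + I*√58)) = 1/(√(-57*(2639 + 99) + I*√58)) = 1/(√(-57*2738 + I*√58)) = 1/(√(-156066 + I*√58)) = (-156066 + I*√58)^(-½)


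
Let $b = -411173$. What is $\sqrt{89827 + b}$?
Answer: $i \sqrt{321346} \approx 566.87 i$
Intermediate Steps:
$\sqrt{89827 + b} = \sqrt{89827 - 411173} = \sqrt{-321346} = i \sqrt{321346}$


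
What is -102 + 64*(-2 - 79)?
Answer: -5286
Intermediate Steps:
-102 + 64*(-2 - 79) = -102 + 64*(-81) = -102 - 5184 = -5286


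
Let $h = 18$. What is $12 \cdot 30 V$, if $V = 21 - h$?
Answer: $1080$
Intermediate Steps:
$V = 3$ ($V = 21 - 18 = 3$)
$12 \cdot 30 V = 12 \cdot 30 \cdot 3 = 360 \cdot 3 = 1080$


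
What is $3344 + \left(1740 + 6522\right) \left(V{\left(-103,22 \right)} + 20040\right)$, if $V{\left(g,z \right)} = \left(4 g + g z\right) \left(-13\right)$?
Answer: $453207092$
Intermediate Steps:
$V{\left(g,z \right)} = - 52 g - 13 g z$
$3344 + \left(1740 + 6522\right) \left(V{\left(-103,22 \right)} + 20040\right) = 3344 + \left(1740 + 6522\right) \left(\left(-13\right) \left(-103\right) \left(4 + 22\right) + 20040\right) = 3344 + 8262 \left(\left(-13\right) \left(-103\right) 26 + 20040\right) = 3344 + 8262 \left(34814 + 20040\right) = 3344 + 8262 \cdot 54854 = 3344 + 453203748 = 453207092$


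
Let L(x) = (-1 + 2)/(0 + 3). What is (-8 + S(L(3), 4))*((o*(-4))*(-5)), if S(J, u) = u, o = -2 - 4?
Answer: 480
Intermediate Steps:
L(x) = ⅓ (L(x) = 1/3 = 1*(⅓) = ⅓)
o = -6
(-8 + S(L(3), 4))*((o*(-4))*(-5)) = (-8 + 4)*(-6*(-4)*(-5)) = -96*(-5) = -4*(-120) = 480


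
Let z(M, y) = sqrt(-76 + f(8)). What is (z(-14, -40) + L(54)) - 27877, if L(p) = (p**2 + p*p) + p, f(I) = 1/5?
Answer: -21991 + I*sqrt(1895)/5 ≈ -21991.0 + 8.7063*I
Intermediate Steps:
f(I) = 1/5 (f(I) = 1*(1/5) = 1/5)
L(p) = p + 2*p**2 (L(p) = (p**2 + p**2) + p = 2*p**2 + p = p + 2*p**2)
z(M, y) = I*sqrt(1895)/5 (z(M, y) = sqrt(-76 + 1/5) = sqrt(-379/5) = I*sqrt(1895)/5)
(z(-14, -40) + L(54)) - 27877 = (I*sqrt(1895)/5 + 54*(1 + 2*54)) - 27877 = (I*sqrt(1895)/5 + 54*(1 + 108)) - 27877 = (I*sqrt(1895)/5 + 54*109) - 27877 = (I*sqrt(1895)/5 + 5886) - 27877 = (5886 + I*sqrt(1895)/5) - 27877 = -21991 + I*sqrt(1895)/5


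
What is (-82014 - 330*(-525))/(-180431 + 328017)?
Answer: 45618/73793 ≈ 0.61819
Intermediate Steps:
(-82014 - 330*(-525))/(-180431 + 328017) = (-82014 + 173250)/147586 = 91236*(1/147586) = 45618/73793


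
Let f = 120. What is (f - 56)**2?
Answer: 4096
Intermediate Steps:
(f - 56)**2 = (120 - 56)**2 = 64**2 = 4096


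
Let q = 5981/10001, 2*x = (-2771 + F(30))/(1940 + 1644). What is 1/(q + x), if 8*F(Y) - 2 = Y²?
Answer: 40964096/9306657 ≈ 4.4016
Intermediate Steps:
F(Y) = ¼ + Y²/8
x = -1519/4096 (x = ((-2771 + (¼ + (⅛)*30²))/(1940 + 1644))/2 = ((-2771 + (¼ + (⅛)*900))/3584)/2 = ((-2771 + (¼ + 225/2))*(1/3584))/2 = ((-2771 + 451/4)*(1/3584))/2 = (-10633/4*1/3584)/2 = (½)*(-1519/2048) = -1519/4096 ≈ -0.37085)
q = 5981/10001 (q = 5981*(1/10001) = 5981/10001 ≈ 0.59804)
1/(q + x) = 1/(5981/10001 - 1519/4096) = 1/(9306657/40964096) = 40964096/9306657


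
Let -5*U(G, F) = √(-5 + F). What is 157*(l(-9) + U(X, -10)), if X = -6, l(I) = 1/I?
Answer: -157/9 - 157*I*√15/5 ≈ -17.444 - 121.61*I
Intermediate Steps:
U(G, F) = -√(-5 + F)/5
157*(l(-9) + U(X, -10)) = 157*(1/(-9) - √(-5 - 10)/5) = 157*(-⅑ - I*√15/5) = -157/9 - 157*I*√15/5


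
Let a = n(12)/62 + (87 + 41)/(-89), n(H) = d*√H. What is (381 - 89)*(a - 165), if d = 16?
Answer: -4325396/89 + 4672*√3/31 ≈ -48339.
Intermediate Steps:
n(H) = 16*√H
a = -128/89 + 16*√3/31 (a = (16*√12)/62 + (87 + 41)/(-89) = (16*(2*√3))*(1/62) + 128*(-1/89) = (32*√3)*(1/62) - 128/89 = 16*√3/31 - 128/89 = -128/89 + 16*√3/31 ≈ -0.54424)
(381 - 89)*(a - 165) = (381 - 89)*((-128/89 + 16*√3/31) - 165) = 292*(-14813/89 + 16*√3/31) = -4325396/89 + 4672*√3/31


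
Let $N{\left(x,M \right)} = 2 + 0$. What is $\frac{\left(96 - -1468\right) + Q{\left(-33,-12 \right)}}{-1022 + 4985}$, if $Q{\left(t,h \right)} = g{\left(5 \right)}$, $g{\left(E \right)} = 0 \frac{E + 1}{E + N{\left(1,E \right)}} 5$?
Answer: $\frac{1564}{3963} \approx 0.39465$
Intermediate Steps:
$N{\left(x,M \right)} = 2$
$g{\left(E \right)} = 0$ ($g{\left(E \right)} = 0 \frac{E + 1}{E + 2} \cdot 5 = 0 \frac{1 + E}{2 + E} 5 = 0 \cdot 5 = 0$)
$Q{\left(t,h \right)} = 0$
$\frac{\left(96 - -1468\right) + Q{\left(-33,-12 \right)}}{-1022 + 4985} = \frac{\left(96 - -1468\right) + 0}{-1022 + 4985} = \frac{\left(96 + 1468\right) + 0}{3963} = \left(1564 + 0\right) \frac{1}{3963} = 1564 \cdot \frac{1}{3963} = \frac{1564}{3963}$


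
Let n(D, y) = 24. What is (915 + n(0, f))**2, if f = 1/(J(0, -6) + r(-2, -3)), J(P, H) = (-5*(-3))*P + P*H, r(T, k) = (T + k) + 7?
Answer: 881721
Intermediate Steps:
r(T, k) = 7 + T + k
J(P, H) = 15*P + H*P
f = 1/2 (f = 1/(0*(15 - 6) + (7 - 2 - 3)) = 1/(0*9 + 2) = 1/(0 + 2) = 1/2 ≈ 0.50000)
(915 + n(0, f))**2 = (915 + 24)**2 = 939**2 = 881721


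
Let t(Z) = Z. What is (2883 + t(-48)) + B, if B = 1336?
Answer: 4171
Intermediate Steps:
(2883 + t(-48)) + B = (2883 - 48) + 1336 = 2835 + 1336 = 4171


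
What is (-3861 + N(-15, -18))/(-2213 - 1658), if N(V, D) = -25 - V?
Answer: 1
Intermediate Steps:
(-3861 + N(-15, -18))/(-2213 - 1658) = (-3861 + (-25 - 1*(-15)))/(-2213 - 1658) = (-3861 + (-25 + 15))/(-3871) = (-3861 - 10)*(-1/3871) = -3871*(-1/3871) = 1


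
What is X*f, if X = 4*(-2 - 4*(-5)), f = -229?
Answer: -16488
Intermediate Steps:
X = 72 (X = 4*(-2 + 20) = 4*18 = 72)
X*f = 72*(-229) = -16488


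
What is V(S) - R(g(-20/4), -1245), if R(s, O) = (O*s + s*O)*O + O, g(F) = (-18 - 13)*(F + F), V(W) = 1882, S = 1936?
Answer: -961012373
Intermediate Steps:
g(F) = -62*F
R(s, O) = O + 2*s*O² (R(s, O) = (O*s + O*s)*O + O = (2*O*s)*O + O = 2*s*O² + O = O + 2*s*O²)
V(S) - R(g(-20/4), -1245) = 1882 - (-1245)*(1 + 2*(-1245)*(-(-1240)/4)) = 1882 - (-1245)*(1 + 2*(-1245)*(-62*(-5))) = 1882 - (-1245)*(1 + 2*(-1245)*310) = 1882 - (-1245)*(1 - 771900) = 1882 - (-1245)*(-771899) = 1882 - 1*961014255 = 1882 - 961014255 = -961012373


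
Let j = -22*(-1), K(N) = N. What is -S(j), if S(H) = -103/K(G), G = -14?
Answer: -103/14 ≈ -7.3571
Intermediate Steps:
j = 22
S(H) = 103/14 (S(H) = -103/(-14) = -103*(-1/14) = 103/14)
-S(j) = -1*103/14 = -103/14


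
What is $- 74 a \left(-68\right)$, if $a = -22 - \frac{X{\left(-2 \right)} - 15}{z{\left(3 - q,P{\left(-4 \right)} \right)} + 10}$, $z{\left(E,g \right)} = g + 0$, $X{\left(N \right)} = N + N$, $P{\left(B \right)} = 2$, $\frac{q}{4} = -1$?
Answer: $- \frac{308210}{3} \approx -1.0274 \cdot 10^{5}$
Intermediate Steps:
$q = -4$ ($q = 4 \left(-1\right) = -4$)
$X{\left(N \right)} = 2 N$
$z{\left(E,g \right)} = g$
$a = - \frac{245}{12}$ ($a = -22 - \frac{2 \left(-2\right) - 15}{2 + 10} = -22 - \frac{-4 - 15}{12} = -22 - \left(-19\right) \frac{1}{12} = -22 - - \frac{19}{12} = -22 + \frac{19}{12} = - \frac{245}{12} \approx -20.417$)
$- 74 a \left(-68\right) = \left(-74\right) \left(- \frac{245}{12}\right) \left(-68\right) = \frac{9065}{6} \left(-68\right) = - \frac{308210}{3}$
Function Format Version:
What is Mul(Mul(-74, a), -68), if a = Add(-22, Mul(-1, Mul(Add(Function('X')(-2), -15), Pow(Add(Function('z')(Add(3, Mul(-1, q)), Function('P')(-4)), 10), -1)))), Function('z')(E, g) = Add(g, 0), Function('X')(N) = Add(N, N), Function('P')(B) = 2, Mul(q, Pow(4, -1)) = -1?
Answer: Rational(-308210, 3) ≈ -1.0274e+5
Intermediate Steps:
q = -4 (q = Mul(4, -1) = -4)
Function('X')(N) = Mul(2, N)
Function('z')(E, g) = g
a = Rational(-245, 12) (a = Add(-22, Mul(-1, Mul(Add(Mul(2, -2), -15), Pow(Add(2, 10), -1)))) = Add(-22, Mul(-1, Mul(Add(-4, -15), Pow(12, -1)))) = Add(-22, Mul(-1, Mul(-19, Rational(1, 12)))) = Add(-22, Mul(-1, Rational(-19, 12))) = Add(-22, Rational(19, 12)) = Rational(-245, 12) ≈ -20.417)
Mul(Mul(-74, a), -68) = Mul(Mul(-74, Rational(-245, 12)), -68) = Mul(Rational(9065, 6), -68) = Rational(-308210, 3)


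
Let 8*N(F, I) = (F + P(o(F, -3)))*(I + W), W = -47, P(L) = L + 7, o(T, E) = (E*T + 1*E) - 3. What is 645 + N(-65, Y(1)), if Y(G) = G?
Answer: -433/4 ≈ -108.25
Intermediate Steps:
o(T, E) = -3 + E + E*T (o(T, E) = (E*T + E) - 3 = (E + E*T) - 3 = -3 + E + E*T)
P(L) = 7 + L
N(F, I) = (1 - 2*F)*(-47 + I)/8 (N(F, I) = ((F + (7 + (-3 - 3 - 3*F)))*(I - 47))/8 = ((F + (7 + (-6 - 3*F)))*(-47 + I))/8 = ((F + (1 - 3*F))*(-47 + I))/8 = ((1 - 2*F)*(-47 + I))/8 = (1 - 2*F)*(-47 + I)/8)
645 + N(-65, Y(1)) = 645 + (-47/8 + (⅛)*1 + (47/4)*(-65) - ¼*(-65)*1) = 645 + (-47/8 + ⅛ - 3055/4 + 65/4) = 645 - 3013/4 = -433/4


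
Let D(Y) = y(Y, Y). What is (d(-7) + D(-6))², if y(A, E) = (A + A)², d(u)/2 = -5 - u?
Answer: 21904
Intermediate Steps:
d(u) = -10 - 2*u (d(u) = 2*(-5 - u) = -10 - 2*u)
y(A, E) = 4*A² (y(A, E) = (2*A)² = 4*A²)
D(Y) = 4*Y²
(d(-7) + D(-6))² = ((-10 - 2*(-7)) + 4*(-6)²)² = ((-10 + 14) + 4*36)² = (4 + 144)² = 148² = 21904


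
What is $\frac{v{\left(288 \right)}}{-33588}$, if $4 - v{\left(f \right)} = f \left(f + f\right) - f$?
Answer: $\frac{41399}{8397} \approx 4.9302$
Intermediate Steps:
$v{\left(f \right)} = 4 + f - 2 f^{2}$ ($v{\left(f \right)} = 4 - \left(f \left(f + f\right) - f\right) = 4 - \left(f 2 f - f\right) = 4 - \left(2 f^{2} - f\right) = 4 - \left(- f + 2 f^{2}\right) = 4 + f - 2 f^{2}$)
$\frac{v{\left(288 \right)}}{-33588} = \frac{4 + 288 - 2 \cdot 288^{2}}{-33588} = \left(4 + 288 - 165888\right) \left(- \frac{1}{33588}\right) = \left(-165596\right) \left(- \frac{1}{33588}\right) = \frac{41399}{8397}$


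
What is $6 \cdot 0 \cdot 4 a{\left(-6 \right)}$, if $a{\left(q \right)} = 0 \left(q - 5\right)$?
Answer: $0$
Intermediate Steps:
$a{\left(q \right)} = 0$ ($a{\left(q \right)} = 0 \left(-5 + q\right) = 0$)
$6 \cdot 0 \cdot 4 a{\left(-6 \right)} = 6 \cdot 0 \cdot 4 \cdot 0 = 0 \cdot 4 \cdot 0 = 0 \cdot 0 = 0$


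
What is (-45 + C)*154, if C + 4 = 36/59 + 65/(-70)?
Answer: -448107/59 ≈ -7595.0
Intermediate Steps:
C = -3567/826 (C = -4 + (36/59 + 65/(-70)) = -4 + (36*(1/59) + 65*(-1/70)) = -4 + (36/59 - 13/14) = -4 - 263/826 = -3567/826 ≈ -4.3184)
(-45 + C)*154 = (-45 - 3567/826)*154 = -40737/826*154 = -448107/59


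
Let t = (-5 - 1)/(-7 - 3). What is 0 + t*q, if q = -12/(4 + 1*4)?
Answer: -9/10 ≈ -0.90000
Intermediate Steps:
q = -3/2 (q = -12/(4 + 4) = -12/8 = -12*⅛ = -3/2 ≈ -1.5000)
t = ⅗ (t = -6/(-10) = -6*(-⅒) = ⅗ ≈ 0.60000)
0 + t*q = 0 + (⅗)*(-3/2) = 0 - 9/10 = -9/10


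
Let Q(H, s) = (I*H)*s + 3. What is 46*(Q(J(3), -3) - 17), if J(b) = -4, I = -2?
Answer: -1748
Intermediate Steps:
Q(H, s) = 3 - 2*H*s (Q(H, s) = (-2*H)*s + 3 = -2*H*s + 3 = 3 - 2*H*s)
46*(Q(J(3), -3) - 17) = 46*((3 - 2*(-4)*(-3)) - 17) = 46*((3 - 24) - 17) = 46*(-21 - 17) = 46*(-38) = -1748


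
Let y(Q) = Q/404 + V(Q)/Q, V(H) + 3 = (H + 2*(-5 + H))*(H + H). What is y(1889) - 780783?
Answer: -587221317055/763156 ≈ -7.6946e+5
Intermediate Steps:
V(H) = -3 + 2*H*(-10 + 3*H) (V(H) = -3 + (H + 2*(-5 + H))*(H + H) = -3 + (H + (-10 + 2*H))*(2*H) = -3 + (-10 + 3*H)*(2*H) = -3 + 2*H*(-10 + 3*H))
y(Q) = Q/404 + (-3 - 20*Q + 6*Q²)/Q
y(1889) - 780783 = (-20 - 3/1889 + (2425/404)*1889) - 780783 = (-20 - 3*1/1889 + 4580825/404) - 780783 = (-20 - 3/1889 + 4580825/404) - 780783 = 8637914093/763156 - 780783 = -587221317055/763156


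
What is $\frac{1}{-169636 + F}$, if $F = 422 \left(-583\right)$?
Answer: $- \frac{1}{415662} \approx -2.4058 \cdot 10^{-6}$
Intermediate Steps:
$F = -246026$
$\frac{1}{-169636 + F} = \frac{1}{-169636 - 246026} = \frac{1}{-415662} = - \frac{1}{415662}$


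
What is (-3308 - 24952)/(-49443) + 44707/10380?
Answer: 834595667/171072780 ≈ 4.8786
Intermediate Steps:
(-3308 - 24952)/(-49443) + 44707/10380 = -28260*(-1/49443) + 44707*(1/10380) = 9420/16481 + 44707/10380 = 834595667/171072780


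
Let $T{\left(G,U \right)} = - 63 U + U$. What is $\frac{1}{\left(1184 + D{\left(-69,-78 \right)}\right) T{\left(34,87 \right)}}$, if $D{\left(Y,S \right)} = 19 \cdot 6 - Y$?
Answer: $- \frac{1}{7373598} \approx -1.3562 \cdot 10^{-7}$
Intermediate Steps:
$D{\left(Y,S \right)} = 114 - Y$
$T{\left(G,U \right)} = - 62 U$
$\frac{1}{\left(1184 + D{\left(-69,-78 \right)}\right) T{\left(34,87 \right)}} = \frac{1}{\left(1184 + \left(114 - -69\right)\right) \left(\left(-62\right) 87\right)} = \frac{1}{\left(1184 + \left(114 + 69\right)\right) \left(-5394\right)} = \frac{1}{1184 + 183} \left(- \frac{1}{5394}\right) = \frac{1}{1367} \left(- \frac{1}{5394}\right) = - \frac{1}{7373598}$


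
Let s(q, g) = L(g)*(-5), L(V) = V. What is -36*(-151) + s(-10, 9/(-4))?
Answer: 21789/4 ≈ 5447.3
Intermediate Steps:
s(q, g) = -5*g (s(q, g) = g*(-5) = -5*g)
-36*(-151) + s(-10, 9/(-4)) = -36*(-151) - 45/(-4) = 5436 - 45*(-1)/4 = 5436 - 5*(-9/4) = 5436 + 45/4 = 21789/4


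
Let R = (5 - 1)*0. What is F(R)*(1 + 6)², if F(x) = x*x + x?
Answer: 0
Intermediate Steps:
R = 0 (R = 4*0 = 0)
F(x) = x + x² (F(x) = x² + x = x + x²)
F(R)*(1 + 6)² = (0*(1 + 0))*(1 + 6)² = (0*1)*7² = 0*49 = 0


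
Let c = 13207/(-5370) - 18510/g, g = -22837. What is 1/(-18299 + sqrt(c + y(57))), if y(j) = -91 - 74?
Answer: -2244092192310/41064663464014099 - I*sqrt(2506276993163358210)/41064663464014099 ≈ -5.4648e-5 - 3.8552e-8*I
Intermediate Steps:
y(j) = -165
c = -202209559/122634690 (c = 13207/(-5370) - 18510/(-22837) = 13207*(-1/5370) - 18510*(-1/22837) = -13207/5370 + 18510/22837 = -202209559/122634690 ≈ -1.6489)
1/(-18299 + sqrt(c + y(57))) = 1/(-18299 + sqrt(-202209559/122634690 - 165)) = 1/(-18299 + sqrt(-20436933409/122634690)) = 1/(-18299 + I*sqrt(2506276993163358210)/122634690)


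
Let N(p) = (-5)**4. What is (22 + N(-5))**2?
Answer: 418609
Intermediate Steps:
N(p) = 625
(22 + N(-5))**2 = (22 + 625)**2 = 647**2 = 418609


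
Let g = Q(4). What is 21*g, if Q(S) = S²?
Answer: 336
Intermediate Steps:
g = 16 (g = 4² = 16)
21*g = 21*16 = 336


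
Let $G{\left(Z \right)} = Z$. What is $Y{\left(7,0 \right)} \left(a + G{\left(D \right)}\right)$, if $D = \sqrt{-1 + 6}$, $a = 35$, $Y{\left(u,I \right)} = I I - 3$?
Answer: $-105 - 3 \sqrt{5} \approx -111.71$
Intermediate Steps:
$Y{\left(u,I \right)} = -3 + I^{2}$ ($Y{\left(u,I \right)} = I^{2} - 3 = -3 + I^{2}$)
$D = \sqrt{5} \approx 2.2361$
$Y{\left(7,0 \right)} \left(a + G{\left(D \right)}\right) = \left(-3 + 0^{2}\right) \left(35 + \sqrt{5}\right) = \left(-3 + 0\right) \left(35 + \sqrt{5}\right) = - 3 \left(35 + \sqrt{5}\right) = -105 - 3 \sqrt{5}$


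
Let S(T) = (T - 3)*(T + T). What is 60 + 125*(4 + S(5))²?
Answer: 72060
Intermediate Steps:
S(T) = 2*T*(-3 + T) (S(T) = (-3 + T)*(2*T) = 2*T*(-3 + T))
60 + 125*(4 + S(5))² = 60 + 125*(4 + 2*5*(-3 + 5))² = 60 + 125*(4 + 2*5*2)² = 60 + 125*(4 + 20)² = 60 + 125*24² = 60 + 125*576 = 60 + 72000 = 72060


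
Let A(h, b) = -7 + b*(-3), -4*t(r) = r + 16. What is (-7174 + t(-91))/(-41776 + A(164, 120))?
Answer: 28621/168572 ≈ 0.16979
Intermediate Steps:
t(r) = -4 - r/4 (t(r) = -(r + 16)/4 = -(16 + r)/4 = -4 - r/4)
A(h, b) = -7 - 3*b
(-7174 + t(-91))/(-41776 + A(164, 120)) = (-7174 + (-4 - 1/4*(-91)))/(-41776 + (-7 - 3*120)) = (-7174 + (-4 + 91/4))/(-41776 + (-7 - 360)) = (-7174 + 75/4)/(-41776 - 367) = -28621/4/(-42143) = -28621/4*(-1/42143) = 28621/168572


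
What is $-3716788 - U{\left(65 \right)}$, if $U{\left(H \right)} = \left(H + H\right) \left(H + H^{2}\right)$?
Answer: $-4274488$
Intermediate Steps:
$U{\left(H \right)} = 2 H \left(H + H^{2}\right)$
$-3716788 - U{\left(65 \right)} = -3716788 - 2 \cdot 65^{2} \left(1 + 65\right) = -3716788 - 2 \cdot 4225 \cdot 66 = -3716788 - 557700 = -4274488$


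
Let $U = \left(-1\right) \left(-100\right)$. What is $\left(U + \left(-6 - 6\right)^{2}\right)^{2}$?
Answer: $59536$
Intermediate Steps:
$U = 100$
$\left(U + \left(-6 - 6\right)^{2}\right)^{2} = \left(100 + \left(-6 - 6\right)^{2}\right)^{2} = \left(100 + \left(-12\right)^{2}\right)^{2} = \left(100 + 144\right)^{2} = 244^{2} = 59536$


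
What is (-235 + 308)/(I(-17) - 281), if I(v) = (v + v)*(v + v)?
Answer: 73/875 ≈ 0.083429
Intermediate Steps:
I(v) = 4*v² (I(v) = (2*v)*(2*v) = 4*v²)
(-235 + 308)/(I(-17) - 281) = (-235 + 308)/(4*(-17)² - 281) = 73/(4*289 - 281) = 73/(1156 - 281) = 73/875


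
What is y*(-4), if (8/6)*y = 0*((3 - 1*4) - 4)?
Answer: 0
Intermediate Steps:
y = 0 (y = 3*(0*((3 - 1*4) - 4))/4 = 3*(0*((3 - 4) - 4))/4 = 3*(0*(-1 - 4))/4 = 3*(0*(-5))/4 = (¾)*0 = 0)
y*(-4) = 0*(-4) = 0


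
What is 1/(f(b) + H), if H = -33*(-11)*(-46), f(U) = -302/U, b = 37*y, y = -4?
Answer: -74/1235501 ≈ -5.9895e-5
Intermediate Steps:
b = -148 (b = 37*(-4) = -148)
H = -16698 (H = 363*(-46) = -16698)
1/(f(b) + H) = 1/(-302/(-148) - 16698) = 1/(-302*(-1/148) - 16698) = 1/(151/74 - 16698) = 1/(-1235501/74) = -74/1235501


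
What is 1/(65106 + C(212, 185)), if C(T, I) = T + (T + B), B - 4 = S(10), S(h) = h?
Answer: 1/65544 ≈ 1.5257e-5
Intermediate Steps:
B = 14 (B = 4 + 10 = 14)
C(T, I) = 14 + 2*T (C(T, I) = T + (T + 14) = T + (14 + T) = 14 + 2*T)
1/(65106 + C(212, 185)) = 1/(65106 + (14 + 2*212)) = 1/(65106 + (14 + 424)) = 1/(65106 + 438) = 1/65544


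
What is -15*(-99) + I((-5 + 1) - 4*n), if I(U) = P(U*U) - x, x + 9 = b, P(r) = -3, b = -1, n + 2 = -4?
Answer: 1492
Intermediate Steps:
n = -6 (n = -2 - 4 = -6)
x = -10 (x = -9 - 1 = -10)
I(U) = 7 (I(U) = -3 - 1*(-10) = -3 + 10 = 7)
-15*(-99) + I((-5 + 1) - 4*n) = -15*(-99) + 7 = 1485 + 7 = 1492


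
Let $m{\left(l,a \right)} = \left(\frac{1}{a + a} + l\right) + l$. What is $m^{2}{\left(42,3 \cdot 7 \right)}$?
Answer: $\frac{12453841}{1764} \approx 7060.0$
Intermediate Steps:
$m{\left(l,a \right)} = \frac{1}{2 a} + 2 l$ ($m{\left(l,a \right)} = \left(\frac{1}{2 a} + l\right) + l = \left(l + \frac{1}{2 a}\right) + l = \frac{1}{2 a} + 2 l$)
$m^{2}{\left(42,3 \cdot 7 \right)} = \left(\frac{1}{2 \cdot 3 \cdot 7} + 2 \cdot 42\right)^{2} = \left(\frac{1}{2 \cdot 21} + 84\right)^{2} = \left(\frac{1}{2} \cdot \frac{1}{21} + 84\right)^{2} = \left(\frac{1}{42} + 84\right)^{2} = \left(\frac{3529}{42}\right)^{2} = \frac{12453841}{1764}$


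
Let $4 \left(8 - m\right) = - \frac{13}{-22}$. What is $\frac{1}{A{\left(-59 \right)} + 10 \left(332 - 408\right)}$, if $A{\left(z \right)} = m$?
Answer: $- \frac{88}{66189} \approx -0.0013295$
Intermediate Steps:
$m = \frac{691}{88}$ ($m = 8 - \frac{\left(-13\right) \frac{1}{-22}}{4} = 8 - \frac{\left(-13\right) \left(- \frac{1}{22}\right)}{4} = 8 - \frac{13}{88} = \frac{691}{88} \approx 7.8523$)
$A{\left(z \right)} = \frac{691}{88}$
$\frac{1}{A{\left(-59 \right)} + 10 \left(332 - 408\right)} = \frac{1}{\frac{691}{88} + 10 \left(332 - 408\right)} = \frac{1}{\frac{691}{88} + 10 \left(-76\right)} = \frac{1}{\frac{691}{88} - 760} = \frac{1}{- \frac{66189}{88}} = - \frac{88}{66189}$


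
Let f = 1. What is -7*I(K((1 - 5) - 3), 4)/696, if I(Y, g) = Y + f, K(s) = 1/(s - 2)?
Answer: -7/783 ≈ -0.0089400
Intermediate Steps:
K(s) = 1/(-2 + s)
I(Y, g) = 1 + Y (I(Y, g) = Y + 1 = 1 + Y)
-7*I(K((1 - 5) - 3), 4)/696 = -7*(1 + 1/(-2 + ((1 - 5) - 3)))/696 = -7*(1 + 1/(-2 + (-4 - 3)))*(1/696) = -7*(1 + 1/(-2 - 7))*(1/696) = -7*(1 + 1/(-9))*(1/696) = -7*(1 - ⅑)*(1/696) = -7*8/9*(1/696) = -56/9*1/696 = -7/783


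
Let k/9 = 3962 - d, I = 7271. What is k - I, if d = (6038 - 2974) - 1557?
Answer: 14824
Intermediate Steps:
d = 1507 (d = 3064 - 1557 = 1507)
k = 22095 (k = 9*(3962 - 1*1507) = 9*(3962 - 1507) = 9*2455 = 22095)
k - I = 22095 - 1*7271 = 22095 - 7271 = 14824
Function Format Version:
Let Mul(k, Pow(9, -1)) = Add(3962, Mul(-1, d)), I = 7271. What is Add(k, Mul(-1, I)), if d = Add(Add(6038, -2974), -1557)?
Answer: 14824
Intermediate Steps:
d = 1507 (d = Add(3064, -1557) = 1507)
k = 22095 (k = Mul(9, Add(3962, Mul(-1, 1507))) = Mul(9, Add(3962, -1507)) = Mul(9, 2455) = 22095)
Add(k, Mul(-1, I)) = Add(22095, Mul(-1, 7271)) = Add(22095, -7271) = 14824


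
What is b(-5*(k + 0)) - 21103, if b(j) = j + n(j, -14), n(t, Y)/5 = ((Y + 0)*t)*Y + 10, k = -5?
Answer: 3472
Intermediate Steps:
n(t, Y) = 50 + 5*t*Y² (n(t, Y) = 5*(((Y + 0)*t)*Y + 10) = 5*((Y*t)*Y + 10) = 5*(t*Y² + 10) = 5*(10 + t*Y²) = 50 + 5*t*Y²)
b(j) = 50 + 981*j (b(j) = j + (50 + 5*j*(-14)²) = j + (50 + 5*j*196) = j + (50 + 980*j) = 50 + 981*j)
b(-5*(k + 0)) - 21103 = (50 + 981*(-5*(-5 + 0))) - 21103 = (50 + 981*(-5*(-5))) - 21103 = (50 + 981*25) - 21103 = (50 + 24525) - 21103 = 24575 - 21103 = 3472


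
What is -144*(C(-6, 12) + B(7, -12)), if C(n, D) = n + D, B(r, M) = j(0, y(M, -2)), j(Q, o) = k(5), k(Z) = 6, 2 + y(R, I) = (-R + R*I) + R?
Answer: -1728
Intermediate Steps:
y(R, I) = -2 + I*R (y(R, I) = -2 + ((-R + R*I) + R) = -2 + ((-R + I*R) + R) = -2 + I*R)
j(Q, o) = 6
B(r, M) = 6
C(n, D) = D + n
-144*(C(-6, 12) + B(7, -12)) = -144*((12 - 6) + 6) = -144*(6 + 6) = -144*12 = -1728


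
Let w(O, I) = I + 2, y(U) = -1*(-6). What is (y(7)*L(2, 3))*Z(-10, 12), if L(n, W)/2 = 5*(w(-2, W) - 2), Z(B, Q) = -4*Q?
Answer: -8640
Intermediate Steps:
y(U) = 6
w(O, I) = 2 + I
L(n, W) = 10*W (L(n, W) = 2*(5*((2 + W) - 2)) = 2*(5*W) = 10*W)
(y(7)*L(2, 3))*Z(-10, 12) = (6*(10*3))*(-4*12) = (6*30)*(-48) = 180*(-48) = -8640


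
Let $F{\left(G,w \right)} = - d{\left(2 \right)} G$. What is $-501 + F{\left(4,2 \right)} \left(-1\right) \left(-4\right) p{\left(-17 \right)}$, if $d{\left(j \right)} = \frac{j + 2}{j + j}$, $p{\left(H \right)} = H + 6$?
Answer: $-325$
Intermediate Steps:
$p{\left(H \right)} = 6 + H$
$d{\left(j \right)} = \frac{2 + j}{2 j}$
$F{\left(G,w \right)} = - G$ ($F{\left(G,w \right)} = - \frac{2 + 2}{2 \cdot 2} G = - \frac{4}{2 \cdot 2} G = \left(-1\right) 1 G = - G$)
$-501 + F{\left(4,2 \right)} \left(-1\right) \left(-4\right) p{\left(-17 \right)} = -501 + \left(-1\right) 4 \left(-1\right) \left(-4\right) \left(6 - 17\right) = -501 + \left(-4\right) \left(-1\right) \left(-4\right) \left(-11\right) = -501 + 4 \left(-4\right) \left(-11\right) = -501 - -176 = -501 + 176 = -325$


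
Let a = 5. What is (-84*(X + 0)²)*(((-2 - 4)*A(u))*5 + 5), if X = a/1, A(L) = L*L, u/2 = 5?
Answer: 6289500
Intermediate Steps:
u = 10 (u = 2*5 = 10)
A(L) = L²
X = 5 (X = 5/1 = 5*1 = 5)
(-84*(X + 0)²)*(((-2 - 4)*A(u))*5 + 5) = (-84*(5 + 0)²)*(((-2 - 4)*10²)*5 + 5) = (-84*5²)*(-6*100*5 + 5) = (-84*25)*(-600*5 + 5) = -2100*(-3000 + 5) = -2100*(-2995) = 6289500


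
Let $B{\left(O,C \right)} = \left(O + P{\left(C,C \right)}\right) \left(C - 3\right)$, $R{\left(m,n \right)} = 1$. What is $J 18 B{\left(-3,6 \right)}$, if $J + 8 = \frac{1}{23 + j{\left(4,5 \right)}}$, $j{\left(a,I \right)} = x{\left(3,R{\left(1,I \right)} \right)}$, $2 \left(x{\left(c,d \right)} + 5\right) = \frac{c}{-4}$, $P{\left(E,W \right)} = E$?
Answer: $- \frac{60480}{47} \approx -1286.8$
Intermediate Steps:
$x{\left(c,d \right)} = -5 - \frac{c}{8}$ ($x{\left(c,d \right)} = -5 + \frac{c \frac{1}{-4}}{2} = -5 + \frac{c \left(- \frac{1}{4}\right)}{2} = -5 + \frac{\left(- \frac{1}{4}\right) c}{2} = -5 - \frac{c}{8}$)
$j{\left(a,I \right)} = - \frac{43}{8}$ ($j{\left(a,I \right)} = -5 - \frac{3}{8} = - \frac{43}{8}$)
$B{\left(O,C \right)} = \left(-3 + C\right) \left(C + O\right)$ ($B{\left(O,C \right)} = \left(O + C\right) \left(C - 3\right) = \left(C + O\right) \left(-3 + C\right) = \left(-3 + C\right) \left(C + O\right)$)
$J = - \frac{1120}{141}$ ($J = -8 + \frac{1}{23 - \frac{43}{8}} = -8 + \frac{1}{\frac{141}{8}} = -8 + \frac{8}{141} = - \frac{1120}{141} \approx -7.9433$)
$J 18 B{\left(-3,6 \right)} = \left(- \frac{1120}{141}\right) 18 \left(6^{2} - 18 - -9 + 6 \left(-3\right)\right) = - \frac{6720 \left(36 - 18 + 9 - 18\right)}{47} = \left(- \frac{6720}{47}\right) 9 = - \frac{60480}{47}$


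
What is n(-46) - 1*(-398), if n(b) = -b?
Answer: 444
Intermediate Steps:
n(-46) - 1*(-398) = -1*(-46) - 1*(-398) = 46 + 398 = 444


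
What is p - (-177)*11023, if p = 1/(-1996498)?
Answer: 3895309349357/1996498 ≈ 1.9511e+6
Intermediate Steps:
p = -1/1996498 ≈ -5.0088e-7
p - (-177)*11023 = -1/1996498 - (-177)*11023 = -1/1996498 - 1*(-1951071) = -1/1996498 + 1951071 = 3895309349357/1996498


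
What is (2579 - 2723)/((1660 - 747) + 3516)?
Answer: -144/4429 ≈ -0.032513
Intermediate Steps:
(2579 - 2723)/((1660 - 747) + 3516) = -144/(913 + 3516) = -144/4429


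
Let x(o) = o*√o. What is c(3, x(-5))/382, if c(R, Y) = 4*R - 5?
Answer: 7/382 ≈ 0.018325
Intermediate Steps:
x(o) = o^(3/2)
c(R, Y) = -5 + 4*R
c(3, x(-5))/382 = (-5 + 4*3)/382 = (-5 + 12)/382 = (1/382)*7 = 7/382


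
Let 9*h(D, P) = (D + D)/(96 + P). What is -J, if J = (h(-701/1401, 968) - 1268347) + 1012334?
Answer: 1717332132545/6707988 ≈ 2.5601e+5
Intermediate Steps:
h(D, P) = 2*D/(9*(96 + P)) (h(D, P) = ((D + D)/(96 + P))/9 = ((2*D)/(96 + P))/9 = (2*D/(96 + P))/9 = 2*D/(9*(96 + P)))
J = -1717332132545/6707988 (J = (2*(-701/1401)/(9*(96 + 968)) - 1268347) + 1012334 = ((2/9)*(-701*1/1401)/1064 - 1268347) + 1012334 = ((2/9)*(-701/1401)*(1/1064) - 1268347) + 1012334 = (-701/6707988 - 1268347) + 1012334 = -8508056456537/6707988 + 1012334 = -1717332132545/6707988 ≈ -2.5601e+5)
-J = -1*(-1717332132545/6707988) = 1717332132545/6707988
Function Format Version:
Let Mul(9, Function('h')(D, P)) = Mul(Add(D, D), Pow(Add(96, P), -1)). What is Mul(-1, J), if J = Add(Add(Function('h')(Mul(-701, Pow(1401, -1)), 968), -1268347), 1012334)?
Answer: Rational(1717332132545, 6707988) ≈ 2.5601e+5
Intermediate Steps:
Function('h')(D, P) = Mul(Rational(2, 9), D, Pow(Add(96, P), -1)) (Function('h')(D, P) = Mul(Rational(1, 9), Mul(Add(D, D), Pow(Add(96, P), -1))) = Mul(Rational(1, 9), Mul(Mul(2, D), Pow(Add(96, P), -1))) = Mul(Rational(1, 9), Mul(2, D, Pow(Add(96, P), -1))) = Mul(Rational(2, 9), D, Pow(Add(96, P), -1)))
J = Rational(-1717332132545, 6707988) (J = Add(Add(Mul(Rational(2, 9), Mul(-701, Pow(1401, -1)), Pow(Add(96, 968), -1)), -1268347), 1012334) = Add(Add(Mul(Rational(2, 9), Mul(-701, Rational(1, 1401)), Pow(1064, -1)), -1268347), 1012334) = Add(Add(Mul(Rational(2, 9), Rational(-701, 1401), Rational(1, 1064)), -1268347), 1012334) = Add(Add(Rational(-701, 6707988), -1268347), 1012334) = Add(Rational(-8508056456537, 6707988), 1012334) = Rational(-1717332132545, 6707988) ≈ -2.5601e+5)
Mul(-1, J) = Mul(-1, Rational(-1717332132545, 6707988)) = Rational(1717332132545, 6707988)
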